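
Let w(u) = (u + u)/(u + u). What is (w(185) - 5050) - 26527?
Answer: -31576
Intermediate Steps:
w(u) = 1 (w(u) = (2*u)/((2*u)) = (2*u)*(1/(2*u)) = 1)
(w(185) - 5050) - 26527 = (1 - 5050) - 26527 = -5049 - 26527 = -31576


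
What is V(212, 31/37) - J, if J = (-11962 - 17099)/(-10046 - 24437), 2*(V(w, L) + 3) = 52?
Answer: 764048/34483 ≈ 22.157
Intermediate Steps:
V(w, L) = 23 (V(w, L) = -3 + (½)*52 = -3 + 26 = 23)
J = 29061/34483 (J = -29061/(-34483) = -29061*(-1/34483) = 29061/34483 ≈ 0.84276)
V(212, 31/37) - J = 23 - 1*29061/34483 = 23 - 29061/34483 = 764048/34483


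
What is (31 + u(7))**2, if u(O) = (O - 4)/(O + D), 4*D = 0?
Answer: 48400/49 ≈ 987.75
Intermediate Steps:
D = 0 (D = (1/4)*0 = 0)
u(O) = (-4 + O)/O (u(O) = (O - 4)/(O + 0) = (-4 + O)/O)
(31 + u(7))**2 = (31 + (-4 + 7)/7)**2 = (31 + (1/7)*3)**2 = (31 + 3/7)**2 = (220/7)**2 = 48400/49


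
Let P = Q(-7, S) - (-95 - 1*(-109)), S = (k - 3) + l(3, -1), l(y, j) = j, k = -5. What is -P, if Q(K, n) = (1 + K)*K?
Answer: -28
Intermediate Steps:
S = -9 (S = (-5 - 3) - 1 = -8 - 1 = -9)
Q(K, n) = K*(1 + K)
P = 28 (P = -7*(1 - 7) - (-95 - 1*(-109)) = -7*(-6) - (-95 + 109) = 42 - 1*14 = 42 - 14 = 28)
-P = -1*28 = -28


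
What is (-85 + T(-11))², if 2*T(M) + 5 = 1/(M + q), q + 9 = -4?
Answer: 17648401/2304 ≈ 7659.9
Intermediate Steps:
q = -13 (q = -9 - 4 = -13)
T(M) = -5/2 + 1/(2*(-13 + M)) (T(M) = -5/2 + 1/(2*(M - 13)) = -5/2 + 1/(2*(-13 + M)))
(-85 + T(-11))² = (-85 + (66 - 5*(-11))/(2*(-13 - 11)))² = (-85 + (½)*(66 + 55)/(-24))² = (-85 + (½)*(-1/24)*121)² = (-85 - 121/48)² = (-4201/48)² = 17648401/2304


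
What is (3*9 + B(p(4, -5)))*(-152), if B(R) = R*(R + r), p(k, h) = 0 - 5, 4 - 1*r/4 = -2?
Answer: 10336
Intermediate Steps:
r = 24 (r = 16 - 4*(-2) = 16 + 8 = 24)
p(k, h) = -5
B(R) = R*(24 + R) (B(R) = R*(R + 24) = R*(24 + R))
(3*9 + B(p(4, -5)))*(-152) = (3*9 - 5*(24 - 5))*(-152) = (27 - 5*19)*(-152) = (27 - 95)*(-152) = -68*(-152) = 10336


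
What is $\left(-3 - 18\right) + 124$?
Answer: $103$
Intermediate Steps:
$\left(-3 - 18\right) + 124 = -21 + 124 = 103$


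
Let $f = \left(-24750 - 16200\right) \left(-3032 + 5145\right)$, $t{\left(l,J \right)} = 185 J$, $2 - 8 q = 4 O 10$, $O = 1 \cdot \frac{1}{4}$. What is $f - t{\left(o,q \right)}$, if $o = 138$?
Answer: $-86527165$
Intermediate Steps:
$O = \frac{1}{4}$ ($O = 1 \cdot \frac{1}{4} = \frac{1}{4} \approx 0.25$)
$q = -1$ ($q = \frac{1}{4} - \frac{4 \cdot \frac{1}{4} \cdot 10}{8} = \frac{1}{4} - \frac{1 \cdot 10}{8} = \frac{1}{4} - \frac{5}{4} = -1$)
$f = -86527350$ ($f = \left(-40950\right) 2113 = -86527350$)
$f - t{\left(o,q \right)} = -86527350 - 185 \left(-1\right) = -86527350 - -185 = -86527350 + 185 = -86527165$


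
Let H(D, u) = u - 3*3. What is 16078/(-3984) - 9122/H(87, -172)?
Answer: 16715965/360552 ≈ 46.362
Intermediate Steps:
H(D, u) = -9 + u (H(D, u) = u - 9 = -9 + u)
16078/(-3984) - 9122/H(87, -172) = 16078/(-3984) - 9122/(-9 - 172) = 16078*(-1/3984) - 9122/(-181) = -8039/1992 - 9122*(-1/181) = -8039/1992 + 9122/181 = 16715965/360552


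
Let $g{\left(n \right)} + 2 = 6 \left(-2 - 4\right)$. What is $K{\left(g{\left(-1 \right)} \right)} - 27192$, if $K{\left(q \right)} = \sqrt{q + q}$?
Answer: $-27192 + 2 i \sqrt{19} \approx -27192.0 + 8.7178 i$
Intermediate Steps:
$g{\left(n \right)} = -38$ ($g{\left(n \right)} = -2 + 6 \left(-2 - 4\right) = -2 + 6 \left(-6\right) = -2 - 36 = -38$)
$K{\left(q \right)} = \sqrt{2} \sqrt{q}$ ($K{\left(q \right)} = \sqrt{2 q} = \sqrt{2} \sqrt{q}$)
$K{\left(g{\left(-1 \right)} \right)} - 27192 = \sqrt{2} \sqrt{-38} - 27192 = \sqrt{2} i \sqrt{38} - 27192 = 2 i \sqrt{19} - 27192 = -27192 + 2 i \sqrt{19}$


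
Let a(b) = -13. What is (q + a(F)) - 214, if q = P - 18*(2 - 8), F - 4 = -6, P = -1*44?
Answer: -163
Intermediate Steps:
P = -44
F = -2 (F = 4 - 6 = -2)
q = 64 (q = -44 - 18*(2 - 8) = -44 - 18*(-6) = -44 - 1*(-108) = -44 + 108 = 64)
(q + a(F)) - 214 = (64 - 13) - 214 = 51 - 214 = -163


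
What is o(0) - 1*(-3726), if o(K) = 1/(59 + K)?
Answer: 219835/59 ≈ 3726.0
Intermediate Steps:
o(0) - 1*(-3726) = 1/(59 + 0) - 1*(-3726) = 1/59 + 3726 = 219835/59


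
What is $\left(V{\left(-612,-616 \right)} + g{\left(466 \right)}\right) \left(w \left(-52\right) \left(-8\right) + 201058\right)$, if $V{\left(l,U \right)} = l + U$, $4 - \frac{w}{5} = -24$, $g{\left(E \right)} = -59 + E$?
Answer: $-212883658$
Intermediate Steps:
$w = 140$ ($w = 20 - -120 = 20 + 120 = 140$)
$V{\left(l,U \right)} = U + l$
$\left(V{\left(-612,-616 \right)} + g{\left(466 \right)}\right) \left(w \left(-52\right) \left(-8\right) + 201058\right) = \left(\left(-616 - 612\right) + \left(-59 + 466\right)\right) \left(140 \left(-52\right) \left(-8\right) + 201058\right) = \left(-1228 + 407\right) \left(\left(-7280\right) \left(-8\right) + 201058\right) = - 821 \left(58240 + 201058\right) = \left(-821\right) 259298 = -212883658$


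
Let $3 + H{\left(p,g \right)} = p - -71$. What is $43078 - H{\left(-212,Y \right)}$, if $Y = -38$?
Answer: $43222$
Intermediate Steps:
$H{\left(p,g \right)} = 68 + p$ ($H{\left(p,g \right)} = -3 + \left(p - -71\right) = -3 + \left(p + 71\right) = -3 + \left(71 + p\right) = 68 + p$)
$43078 - H{\left(-212,Y \right)} = 43078 - \left(68 - 212\right) = 43078 - -144 = 43078 + 144 = 43222$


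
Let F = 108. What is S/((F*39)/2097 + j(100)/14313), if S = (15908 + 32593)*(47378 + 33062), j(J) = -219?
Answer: 4336986722182920/2215819 ≈ 1.9573e+9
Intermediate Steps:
S = 3901420440 (S = 48501*80440 = 3901420440)
S/((F*39)/2097 + j(100)/14313) = 3901420440/((108*39)/2097 - 219/14313) = 3901420440/(4212*(1/2097) - 219*1/14313) = 3901420440/(468/233 - 73/4771) = 3901420440/(2215819/1111643) = 3901420440*(1111643/2215819) = 4336986722182920/2215819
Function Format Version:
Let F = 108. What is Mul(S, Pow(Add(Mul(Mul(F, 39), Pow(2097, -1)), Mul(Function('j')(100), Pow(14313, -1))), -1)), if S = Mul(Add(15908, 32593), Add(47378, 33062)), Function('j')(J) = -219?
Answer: Rational(4336986722182920, 2215819) ≈ 1.9573e+9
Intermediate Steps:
S = 3901420440 (S = Mul(48501, 80440) = 3901420440)
Mul(S, Pow(Add(Mul(Mul(F, 39), Pow(2097, -1)), Mul(Function('j')(100), Pow(14313, -1))), -1)) = Mul(3901420440, Pow(Add(Mul(Mul(108, 39), Pow(2097, -1)), Mul(-219, Pow(14313, -1))), -1)) = Mul(3901420440, Pow(Add(Mul(4212, Rational(1, 2097)), Mul(-219, Rational(1, 14313))), -1)) = Mul(3901420440, Pow(Add(Rational(468, 233), Rational(-73, 4771)), -1)) = Mul(3901420440, Pow(Rational(2215819, 1111643), -1)) = Mul(3901420440, Rational(1111643, 2215819)) = Rational(4336986722182920, 2215819)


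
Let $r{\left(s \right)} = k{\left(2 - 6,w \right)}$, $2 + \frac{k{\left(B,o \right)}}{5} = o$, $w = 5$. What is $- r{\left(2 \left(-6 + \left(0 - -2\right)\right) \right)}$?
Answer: $-15$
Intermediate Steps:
$k{\left(B,o \right)} = -10 + 5 o$
$r{\left(s \right)} = 15$ ($r{\left(s \right)} = -10 + 5 \cdot 5 = -10 + 25 = 15$)
$- r{\left(2 \left(-6 + \left(0 - -2\right)\right) \right)} = \left(-1\right) 15 = -15$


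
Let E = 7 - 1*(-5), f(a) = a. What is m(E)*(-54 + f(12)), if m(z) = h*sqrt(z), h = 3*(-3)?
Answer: 756*sqrt(3) ≈ 1309.4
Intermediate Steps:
E = 12 (E = 7 + 5 = 12)
h = -9
m(z) = -9*sqrt(z)
m(E)*(-54 + f(12)) = (-18*sqrt(3))*(-54 + 12) = -18*sqrt(3)*(-42) = 756*sqrt(3)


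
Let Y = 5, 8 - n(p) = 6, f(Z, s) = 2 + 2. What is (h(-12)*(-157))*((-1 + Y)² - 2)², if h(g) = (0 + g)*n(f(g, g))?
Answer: 738528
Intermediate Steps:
f(Z, s) = 4
n(p) = 2 (n(p) = 8 - 1*6 = 8 - 6 = 2)
h(g) = 2*g (h(g) = (0 + g)*2 = g*2 = 2*g)
(h(-12)*(-157))*((-1 + Y)² - 2)² = ((2*(-12))*(-157))*((-1 + 5)² - 2)² = (-24*(-157))*(4² - 2)² = 3768*(16 - 2)² = 3768*14² = 3768*196 = 738528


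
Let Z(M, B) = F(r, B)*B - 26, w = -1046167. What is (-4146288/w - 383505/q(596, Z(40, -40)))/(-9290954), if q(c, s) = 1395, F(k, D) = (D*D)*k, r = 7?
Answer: 26361746905/903949721018574 ≈ 2.9163e-5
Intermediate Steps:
F(k, D) = k*D² (F(k, D) = D²*k = k*D²)
Z(M, B) = -26 + 7*B³ (Z(M, B) = (7*B²)*B - 26 = 7*B³ - 26 = -26 + 7*B³)
(-4146288/w - 383505/q(596, Z(40, -40)))/(-9290954) = (-4146288/(-1046167) - 383505/1395)/(-9290954) = (-4146288*(-1/1046167) - 383505*1/1395)*(-1/9290954) = (4146288/1046167 - 25567/93)*(-1/9290954) = -26361746905/97293531*(-1/9290954) = 26361746905/903949721018574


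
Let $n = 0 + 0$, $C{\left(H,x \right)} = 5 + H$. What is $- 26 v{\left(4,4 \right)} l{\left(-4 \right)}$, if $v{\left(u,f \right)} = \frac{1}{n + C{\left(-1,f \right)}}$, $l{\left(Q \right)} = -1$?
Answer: $\frac{13}{2} \approx 6.5$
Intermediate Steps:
$n = 0$
$v{\left(u,f \right)} = \frac{1}{4}$ ($v{\left(u,f \right)} = \frac{1}{0 + \left(5 - 1\right)} = \frac{1}{0 + 4} = \frac{1}{4}$)
$- 26 v{\left(4,4 \right)} l{\left(-4 \right)} = \left(-26\right) \frac{1}{4} \left(-1\right) = \left(- \frac{13}{2}\right) \left(-1\right) = \frac{13}{2}$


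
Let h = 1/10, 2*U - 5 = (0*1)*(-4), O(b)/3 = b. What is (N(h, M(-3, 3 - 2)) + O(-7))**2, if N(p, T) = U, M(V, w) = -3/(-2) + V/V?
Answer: 1369/4 ≈ 342.25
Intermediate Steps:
O(b) = 3*b
M(V, w) = 5/2 (M(V, w) = -3*(-1/2) + 1 = 3/2 + 1 = 5/2)
U = 5/2 (U = 5/2 + ((0*1)*(-4))/2 = 5/2 + (0*(-4))/2 = 5/2 + (1/2)*0 = 5/2 + 0 = 5/2 ≈ 2.5000)
h = 1/10 ≈ 0.10000
N(p, T) = 5/2
(N(h, M(-3, 3 - 2)) + O(-7))**2 = (5/2 + 3*(-7))**2 = (5/2 - 21)**2 = (-37/2)**2 = 1369/4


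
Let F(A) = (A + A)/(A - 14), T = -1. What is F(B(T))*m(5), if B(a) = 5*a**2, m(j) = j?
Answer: -50/9 ≈ -5.5556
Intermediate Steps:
F(A) = 2*A/(-14 + A) (F(A) = (2*A)/(-14 + A) = 2*A/(-14 + A))
F(B(T))*m(5) = (2*(5*(-1)**2)/(-14 + 5*(-1)**2))*5 = (2*(5*1)/(-14 + 5*1))*5 = (2*5/(-14 + 5))*5 = (2*5/(-9))*5 = (2*5*(-1/9))*5 = -10/9*5 = -50/9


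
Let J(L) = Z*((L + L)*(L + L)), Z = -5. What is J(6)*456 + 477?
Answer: -327843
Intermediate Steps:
J(L) = -20*L² (J(L) = -5*(L + L)*(L + L) = -5*2*L*2*L = -20*L²)
J(6)*456 + 477 = -20*6²*456 + 477 = -20*36*456 + 477 = -720*456 + 477 = -328320 + 477 = -327843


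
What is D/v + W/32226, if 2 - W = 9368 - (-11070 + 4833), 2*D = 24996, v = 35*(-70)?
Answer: -73497983/13158950 ≈ -5.5854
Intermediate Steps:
v = -2450
D = 12498 (D = (½)*24996 = 12498)
W = -15603 (W = 2 - (9368 - (-11070 + 4833)) = 2 - (9368 - 1*(-6237)) = 2 - (9368 + 6237) = 2 - 1*15605 = 2 - 15605 = -15603)
D/v + W/32226 = 12498/(-2450) - 15603/32226 = 12498*(-1/2450) - 15603*1/32226 = -6249/1225 - 5201/10742 = -73497983/13158950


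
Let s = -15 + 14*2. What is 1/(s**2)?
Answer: 1/169 ≈ 0.0059172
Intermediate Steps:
s = 13 (s = -15 + 28 = 13)
1/(s**2) = 1/(13**2) = 1/169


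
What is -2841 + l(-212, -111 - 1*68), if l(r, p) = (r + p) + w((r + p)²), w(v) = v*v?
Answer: 23372596929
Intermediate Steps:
w(v) = v²
l(r, p) = p + r + (p + r)⁴ (l(r, p) = (r + p) + ((r + p)²)² = (p + r) + ((p + r)²)² = (p + r) + (p + r)⁴ = p + r + (p + r)⁴)
-2841 + l(-212, -111 - 1*68) = -2841 + ((-111 - 1*68) - 212 + ((-111 - 1*68) - 212)⁴) = -2841 + ((-111 - 68) - 212 + ((-111 - 68) - 212)⁴) = -2841 + (-179 - 212 + (-179 - 212)⁴) = -2841 + (-179 - 212 + (-391)⁴) = -2841 + (-179 - 212 + 23372600161) = -2841 + 23372599770 = 23372596929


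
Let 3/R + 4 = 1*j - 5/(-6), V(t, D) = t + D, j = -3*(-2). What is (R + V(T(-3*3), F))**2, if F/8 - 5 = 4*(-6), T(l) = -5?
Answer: 7027801/289 ≈ 24318.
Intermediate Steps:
F = -152 (F = 40 + 8*(4*(-6)) = 40 + 8*(-24) = 40 - 192 = -152)
j = 6
V(t, D) = D + t
R = 18/17 (R = 3/(-4 + (1*6 - 5/(-6))) = 3/(-4 + (6 - 5*(-1/6))) = 3/(-4 + (6 + 5/6)) = 3/(-4 + 41/6) = 3/(17/6) = 3*(6/17) = 18/17 ≈ 1.0588)
(R + V(T(-3*3), F))**2 = (18/17 + (-152 - 5))**2 = (18/17 - 157)**2 = (-2651/17)**2 = 7027801/289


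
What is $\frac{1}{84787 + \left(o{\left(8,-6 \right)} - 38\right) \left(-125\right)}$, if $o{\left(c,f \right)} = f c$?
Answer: $\frac{1}{95537} \approx 1.0467 \cdot 10^{-5}$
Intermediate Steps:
$o{\left(c,f \right)} = c f$
$\frac{1}{84787 + \left(o{\left(8,-6 \right)} - 38\right) \left(-125\right)} = \frac{1}{84787 + \left(8 \left(-6\right) - 38\right) \left(-125\right)} = \frac{1}{84787 + \left(-48 - 38\right) \left(-125\right)} = \frac{1}{84787 - -10750} = \frac{1}{84787 + 10750} = \frac{1}{95537}$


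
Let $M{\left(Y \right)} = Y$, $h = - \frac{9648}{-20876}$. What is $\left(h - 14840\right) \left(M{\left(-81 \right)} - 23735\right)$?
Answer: $\frac{1844490803168}{5219} \approx 3.5342 \cdot 10^{8}$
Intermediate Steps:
$h = \frac{2412}{5219}$ ($h = \left(-9648\right) \left(- \frac{1}{20876}\right) = \frac{2412}{5219} \approx 0.46216$)
$\left(h - 14840\right) \left(M{\left(-81 \right)} - 23735\right) = \left(\frac{2412}{5219} - 14840\right) \left(-81 - 23735\right) = \left(- \frac{77447548}{5219}\right) \left(-23816\right) = \frac{1844490803168}{5219}$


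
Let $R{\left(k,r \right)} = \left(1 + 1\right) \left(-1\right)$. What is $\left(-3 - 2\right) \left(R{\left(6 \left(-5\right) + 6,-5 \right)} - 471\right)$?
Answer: $2365$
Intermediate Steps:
$R{\left(k,r \right)} = -2$ ($R{\left(k,r \right)} = 2 \left(-1\right) = -2$)
$\left(-3 - 2\right) \left(R{\left(6 \left(-5\right) + 6,-5 \right)} - 471\right) = \left(-3 - 2\right) \left(-2 - 471\right) = - 5 \left(-2 - 471\right) = \left(-5\right) \left(-473\right) = 2365$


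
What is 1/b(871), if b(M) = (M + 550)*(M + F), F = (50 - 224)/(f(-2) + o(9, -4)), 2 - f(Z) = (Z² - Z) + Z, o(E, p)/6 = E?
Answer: 26/32056339 ≈ 8.1107e-7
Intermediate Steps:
o(E, p) = 6*E
f(Z) = 2 - Z² (f(Z) = 2 - ((Z² - Z) + Z) = 2 - Z²)
F = -87/26 (F = (50 - 224)/((2 - 1*(-2)²) + 6*9) = -174/((2 - 1*4) + 54) = -174/((2 - 4) + 54) = -174/(-2 + 54) = -174/52 = -174*1/52 = -87/26 ≈ -3.3462)
b(M) = (550 + M)*(-87/26 + M) (b(M) = (M + 550)*(M - 87/26) = (550 + M)*(-87/26 + M))
1/b(871) = 1/(-23925/13 + 871² + (14213/26)*871) = 1/(-23925/13 + 758641 + 952271/2) = 1/(32056339/26) = 26/32056339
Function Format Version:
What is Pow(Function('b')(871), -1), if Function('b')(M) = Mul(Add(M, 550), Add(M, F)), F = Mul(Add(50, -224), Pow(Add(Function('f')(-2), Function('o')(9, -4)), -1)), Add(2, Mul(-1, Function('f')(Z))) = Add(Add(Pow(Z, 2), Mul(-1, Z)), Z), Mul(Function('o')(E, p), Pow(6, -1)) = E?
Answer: Rational(26, 32056339) ≈ 8.1107e-7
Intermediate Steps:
Function('o')(E, p) = Mul(6, E)
Function('f')(Z) = Add(2, Mul(-1, Pow(Z, 2))) (Function('f')(Z) = Add(2, Mul(-1, Add(Add(Pow(Z, 2), Mul(-1, Z)), Z))) = Add(2, Mul(-1, Pow(Z, 2))))
F = Rational(-87, 26) (F = Mul(Add(50, -224), Pow(Add(Add(2, Mul(-1, Pow(-2, 2))), Mul(6, 9)), -1)) = Mul(-174, Pow(Add(Add(2, Mul(-1, 4)), 54), -1)) = Mul(-174, Pow(Add(Add(2, -4), 54), -1)) = Mul(-174, Pow(Add(-2, 54), -1)) = Mul(-174, Pow(52, -1)) = Mul(-174, Rational(1, 52)) = Rational(-87, 26) ≈ -3.3462)
Function('b')(M) = Mul(Add(550, M), Add(Rational(-87, 26), M)) (Function('b')(M) = Mul(Add(M, 550), Add(M, Rational(-87, 26))) = Mul(Add(550, M), Add(Rational(-87, 26), M)))
Pow(Function('b')(871), -1) = Pow(Add(Rational(-23925, 13), Pow(871, 2), Mul(Rational(14213, 26), 871)), -1) = Pow(Add(Rational(-23925, 13), 758641, Rational(952271, 2)), -1) = Pow(Rational(32056339, 26), -1) = Rational(26, 32056339)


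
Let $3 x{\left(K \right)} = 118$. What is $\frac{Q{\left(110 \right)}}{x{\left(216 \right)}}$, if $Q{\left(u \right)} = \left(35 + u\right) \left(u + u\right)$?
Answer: $\frac{47850}{59} \approx 811.02$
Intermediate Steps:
$x{\left(K \right)} = \frac{118}{3}$ ($x{\left(K \right)} = \frac{1}{3} \cdot 118 = \frac{118}{3}$)
$Q{\left(u \right)} = 2 u \left(35 + u\right)$ ($Q{\left(u \right)} = \left(35 + u\right) 2 u = 2 u \left(35 + u\right)$)
$\frac{Q{\left(110 \right)}}{x{\left(216 \right)}} = \frac{2 \cdot 110 \left(35 + 110\right)}{\frac{118}{3}} = 2 \cdot 110 \cdot 145 \cdot \frac{3}{118} = 31900 \cdot \frac{3}{118} = \frac{47850}{59}$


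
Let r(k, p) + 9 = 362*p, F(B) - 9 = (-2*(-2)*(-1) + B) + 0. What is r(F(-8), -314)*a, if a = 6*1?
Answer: -682062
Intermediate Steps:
F(B) = 5 + B (F(B) = 9 + ((-2*(-2)*(-1) + B) + 0) = 9 + ((4*(-1) + B) + 0) = 9 + ((-4 + B) + 0) = 9 + (-4 + B) = 5 + B)
r(k, p) = -9 + 362*p
a = 6
r(F(-8), -314)*a = (-9 + 362*(-314))*6 = (-9 - 113668)*6 = -113677*6 = -682062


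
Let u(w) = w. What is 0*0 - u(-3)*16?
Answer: 48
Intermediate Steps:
0*0 - u(-3)*16 = 0*0 - 1*(-3)*16 = 0 + 3*16 = 0 + 48 = 48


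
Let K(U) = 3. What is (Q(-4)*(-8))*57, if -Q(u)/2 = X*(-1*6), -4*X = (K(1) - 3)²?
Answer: 0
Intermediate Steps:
X = 0 (X = -(3 - 3)²/4 = -¼*0² = -¼*0 = 0)
Q(u) = 0 (Q(u) = -0*(-1*6) = -0*(-6) = -2*0 = 0)
(Q(-4)*(-8))*57 = (0*(-8))*57 = 0*57 = 0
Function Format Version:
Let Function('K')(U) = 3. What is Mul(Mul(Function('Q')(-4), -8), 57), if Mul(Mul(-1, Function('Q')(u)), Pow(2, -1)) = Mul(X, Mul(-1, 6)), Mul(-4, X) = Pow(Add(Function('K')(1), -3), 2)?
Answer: 0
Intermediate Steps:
X = 0 (X = Mul(Rational(-1, 4), Pow(Add(3, -3), 2)) = Mul(Rational(-1, 4), Pow(0, 2)) = Mul(Rational(-1, 4), 0) = 0)
Function('Q')(u) = 0 (Function('Q')(u) = Mul(-2, Mul(0, Mul(-1, 6))) = Mul(-2, Mul(0, -6)) = Mul(-2, 0) = 0)
Mul(Mul(Function('Q')(-4), -8), 57) = Mul(Mul(0, -8), 57) = Mul(0, 57) = 0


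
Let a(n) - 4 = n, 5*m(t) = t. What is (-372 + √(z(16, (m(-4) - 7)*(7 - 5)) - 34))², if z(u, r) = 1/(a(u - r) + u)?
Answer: (95976 - I*√2261886)²/66564 ≈ 1.3835e+5 - 4337.0*I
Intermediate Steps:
m(t) = t/5
a(n) = 4 + n
z(u, r) = 1/(4 - r + 2*u) (z(u, r) = 1/((4 + (u - r)) + u) = 1/((4 + u - r) + u) = 1/(4 - r + 2*u))
(-372 + √(z(16, (m(-4) - 7)*(7 - 5)) - 34))² = (-372 + √(1/(4 - ((⅕)*(-4) - 7)*(7 - 5) + 2*16) - 34))² = (-372 + √(1/(4 - (-⅘ - 7)*2 + 32) - 34))² = (-372 + √(1/(4 - (-39)*2/5 + 32) - 34))² = (-372 + √(1/(4 - 1*(-78/5) + 32) - 34))² = (-372 + √(1/(4 + 78/5 + 32) - 34))² = (-372 + √(1/(258/5) - 34))² = (-372 + √(5/258 - 34))² = (-372 + √(-8767/258))² = (-372 + I*√2261886/258)²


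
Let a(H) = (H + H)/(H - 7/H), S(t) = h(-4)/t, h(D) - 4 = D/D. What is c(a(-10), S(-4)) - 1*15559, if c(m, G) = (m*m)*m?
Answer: -12506990563/804357 ≈ -15549.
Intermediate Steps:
h(D) = 5 (h(D) = 4 + D/D = 4 + 1 = 5)
S(t) = 5/t
a(H) = 2*H/(H - 7/H) (a(H) = (2*H)/(H - 7/H) = 2*H/(H - 7/H))
c(m, G) = m³ (c(m, G) = m²*m = m³)
c(a(-10), S(-4)) - 1*15559 = (2*(-10)²/(-7 + (-10)²))³ - 1*15559 = (2*100/(-7 + 100))³ - 15559 = (2*100/93)³ - 15559 = (2*100*(1/93))³ - 15559 = (200/93)³ - 15559 = 8000000/804357 - 15559 = -12506990563/804357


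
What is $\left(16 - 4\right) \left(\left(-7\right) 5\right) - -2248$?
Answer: $1828$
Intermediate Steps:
$\left(16 - 4\right) \left(\left(-7\right) 5\right) - -2248 = 12 \left(-35\right) + 2248 = -420 + 2248 = 1828$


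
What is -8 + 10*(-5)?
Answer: -58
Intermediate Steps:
-8 + 10*(-5) = -8 - 50 = -58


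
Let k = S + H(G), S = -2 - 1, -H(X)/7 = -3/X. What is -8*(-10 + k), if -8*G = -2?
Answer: -568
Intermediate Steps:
G = ¼ (G = -⅛*(-2) = ¼ ≈ 0.25000)
H(X) = 21/X (H(X) = -(-21)/X = 21/X)
S = -3
k = 81 (k = -3 + 21/(¼) = -3 + 21*4 = -3 + 84 = 81)
-8*(-10 + k) = -8*(-10 + 81) = -8*71 = -568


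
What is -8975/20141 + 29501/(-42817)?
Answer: -978462216/862377197 ≈ -1.1346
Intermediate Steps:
-8975/20141 + 29501/(-42817) = -8975*1/20141 + 29501*(-1/42817) = -8975/20141 - 29501/42817 = -978462216/862377197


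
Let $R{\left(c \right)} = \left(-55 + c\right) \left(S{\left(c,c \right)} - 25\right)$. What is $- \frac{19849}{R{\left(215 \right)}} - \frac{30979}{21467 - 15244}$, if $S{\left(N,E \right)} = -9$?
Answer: $- \frac{45005433}{33853120} \approx -1.3294$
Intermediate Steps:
$R{\left(c \right)} = 1870 - 34 c$ ($R{\left(c \right)} = \left(-55 + c\right) \left(-9 - 25\right) = \left(-55 + c\right) \left(-34\right) = 1870 - 34 c$)
$- \frac{19849}{R{\left(215 \right)}} - \frac{30979}{21467 - 15244} = - \frac{19849}{1870 - 7310} - \frac{30979}{21467 - 15244} = - \frac{19849}{-5440} - \frac{30979}{6223} = \left(-19849\right) \left(- \frac{1}{5440}\right) - \frac{30979}{6223} = \frac{19849}{5440} - \frac{30979}{6223} = - \frac{45005433}{33853120}$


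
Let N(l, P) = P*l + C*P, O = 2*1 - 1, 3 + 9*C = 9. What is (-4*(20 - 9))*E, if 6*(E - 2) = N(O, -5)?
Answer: -242/9 ≈ -26.889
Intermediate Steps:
C = 2/3 (C = -1/3 + (1/9)*9 = -1/3 + 1 = 2/3 ≈ 0.66667)
O = 1 (O = 2 - 1 = 1)
N(l, P) = 2*P/3 + P*l (N(l, P) = P*l + 2*P/3 = 2*P/3 + P*l)
E = 11/18 (E = 2 + ((1/3)*(-5)*(2 + 3*1))/6 = 2 + ((1/3)*(-5)*(2 + 3))/6 = 2 + ((1/3)*(-5)*5)/6 = 2 + (1/6)*(-25/3) = 2 - 25/18 = 11/18 ≈ 0.61111)
(-4*(20 - 9))*E = -4*(20 - 9)*(11/18) = -4*11*(11/18) = -44*11/18 = -242/9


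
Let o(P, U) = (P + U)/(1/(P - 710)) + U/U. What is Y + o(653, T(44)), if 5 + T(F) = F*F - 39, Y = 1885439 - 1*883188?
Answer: 857187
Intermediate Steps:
Y = 1002251 (Y = 1885439 - 883188 = 1002251)
T(F) = -44 + F² (T(F) = -5 + (F*F - 39) = -5 + (F² - 39) = -5 + (-39 + F²) = -44 + F²)
o(P, U) = 1 + (-710 + P)*(P + U) (o(P, U) = (P + U)/(1/(-710 + P)) + 1 = (P + U)*(-710 + P) + 1 = (-710 + P)*(P + U) + 1 = 1 + (-710 + P)*(P + U))
Y + o(653, T(44)) = 1002251 + (1 + 653² - 710*653 - 710*(-44 + 44²) + 653*(-44 + 44²)) = 1002251 + (1 + 426409 - 463630 - 710*(-44 + 1936) + 653*(-44 + 1936)) = 1002251 + (1 + 426409 - 463630 - 710*1892 + 653*1892) = 1002251 + (1 + 426409 - 463630 - 1343320 + 1235476) = 1002251 - 145064 = 857187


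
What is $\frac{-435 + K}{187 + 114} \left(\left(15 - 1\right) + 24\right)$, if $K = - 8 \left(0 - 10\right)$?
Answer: $- \frac{13490}{301} \approx -44.817$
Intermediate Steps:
$K = 80$ ($K = \left(-8\right) \left(-10\right) = 80$)
$\frac{-435 + K}{187 + 114} \left(\left(15 - 1\right) + 24\right) = \frac{-435 + 80}{187 + 114} \left(\left(15 - 1\right) + 24\right) = - \frac{355}{301} \left(14 + 24\right) = \left(-355\right) \frac{1}{301} \cdot 38 = \left(- \frac{355}{301}\right) 38 = - \frac{13490}{301}$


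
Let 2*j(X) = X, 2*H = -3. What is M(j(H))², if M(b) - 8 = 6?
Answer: 196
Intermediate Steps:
H = -3/2 (H = (½)*(-3) = -3/2 ≈ -1.5000)
j(X) = X/2
M(b) = 14 (M(b) = 8 + 6 = 14)
M(j(H))² = 14² = 196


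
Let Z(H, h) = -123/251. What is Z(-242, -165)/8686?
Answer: -123/2180186 ≈ -5.6417e-5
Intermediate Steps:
Z(H, h) = -123/251 (Z(H, h) = -123*1/251 = -123/251)
Z(-242, -165)/8686 = -123/251/8686 = -123/251*1/8686 = -123/2180186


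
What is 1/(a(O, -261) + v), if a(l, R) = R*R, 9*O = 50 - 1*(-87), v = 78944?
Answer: 1/147065 ≈ 6.7997e-6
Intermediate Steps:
O = 137/9 (O = (50 - 1*(-87))/9 = (50 + 87)/9 = (⅑)*137 = 137/9 ≈ 15.222)
a(l, R) = R²
1/(a(O, -261) + v) = 1/((-261)² + 78944) = 1/(68121 + 78944) = 1/147065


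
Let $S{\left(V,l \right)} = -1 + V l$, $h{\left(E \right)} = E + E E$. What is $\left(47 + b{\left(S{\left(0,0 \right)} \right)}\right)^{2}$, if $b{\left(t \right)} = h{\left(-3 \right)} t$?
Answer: $1681$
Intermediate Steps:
$h{\left(E \right)} = E + E^{2}$
$b{\left(t \right)} = 6 t$ ($b{\left(t \right)} = - 3 \left(1 - 3\right) t = \left(-3\right) \left(-2\right) t = 6 t$)
$\left(47 + b{\left(S{\left(0,0 \right)} \right)}\right)^{2} = \left(47 + 6 \left(-1 + 0 \cdot 0\right)\right)^{2} = \left(47 + 6 \left(-1 + 0\right)\right)^{2} = \left(47 + 6 \left(-1\right)\right)^{2} = \left(47 - 6\right)^{2} = 41^{2} = 1681$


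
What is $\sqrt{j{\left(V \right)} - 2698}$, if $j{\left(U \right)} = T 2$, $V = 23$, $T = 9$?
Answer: $2 i \sqrt{670} \approx 51.769 i$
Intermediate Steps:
$j{\left(U \right)} = 18$ ($j{\left(U \right)} = 9 \cdot 2 = 18$)
$\sqrt{j{\left(V \right)} - 2698} = \sqrt{18 - 2698} = \sqrt{-2680} = 2 i \sqrt{670}$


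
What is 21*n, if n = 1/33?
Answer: 7/11 ≈ 0.63636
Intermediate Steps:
n = 1/33 ≈ 0.030303
21*n = 21*(1/33) = 7/11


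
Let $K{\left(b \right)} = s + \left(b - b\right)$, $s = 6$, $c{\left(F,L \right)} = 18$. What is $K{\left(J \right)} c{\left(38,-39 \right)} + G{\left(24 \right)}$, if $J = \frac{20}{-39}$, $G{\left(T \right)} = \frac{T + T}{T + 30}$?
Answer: $\frac{980}{9} \approx 108.89$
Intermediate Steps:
$G{\left(T \right)} = \frac{2 T}{30 + T}$
$J = - \frac{20}{39}$ ($J = 20 \left(- \frac{1}{39}\right) = - \frac{20}{39} \approx -0.51282$)
$K{\left(b \right)} = 6$ ($K{\left(b \right)} = 6 + \left(b - b\right) = 6 + 0 = 6$)
$K{\left(J \right)} c{\left(38,-39 \right)} + G{\left(24 \right)} = 6 \cdot 18 + 2 \cdot 24 \frac{1}{30 + 24} = 108 + 2 \cdot 24 \cdot \frac{1}{54} = 108 + \frac{8}{9} = \frac{980}{9}$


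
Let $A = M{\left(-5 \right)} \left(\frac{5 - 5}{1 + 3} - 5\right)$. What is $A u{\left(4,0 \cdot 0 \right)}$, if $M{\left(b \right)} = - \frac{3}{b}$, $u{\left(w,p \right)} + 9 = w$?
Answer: $15$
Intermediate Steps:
$u{\left(w,p \right)} = -9 + w$
$A = -3$ ($A = - \frac{3}{-5} \left(\frac{5 - 5}{1 + 3} - 5\right) = \left(-3\right) \left(- \frac{1}{5}\right) \left(\frac{0}{4} - 5\right) = \frac{3 \left(0 \cdot \frac{1}{4} - 5\right)}{5} = \frac{3 \left(0 - 5\right)}{5} = \frac{3}{5} \left(-5\right) = -3$)
$A u{\left(4,0 \cdot 0 \right)} = - 3 \left(-9 + 4\right) = \left(-3\right) \left(-5\right) = 15$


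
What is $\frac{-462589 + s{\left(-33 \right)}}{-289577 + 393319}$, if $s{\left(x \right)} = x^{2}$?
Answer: $- \frac{230750}{51871} \approx -4.4485$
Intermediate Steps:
$\frac{-462589 + s{\left(-33 \right)}}{-289577 + 393319} = \frac{-462589 + \left(-33\right)^{2}}{-289577 + 393319} = \frac{-462589 + 1089}{103742} = \left(-461500\right) \frac{1}{103742} = - \frac{230750}{51871}$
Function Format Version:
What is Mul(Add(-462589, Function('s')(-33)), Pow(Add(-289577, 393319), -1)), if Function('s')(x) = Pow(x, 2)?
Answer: Rational(-230750, 51871) ≈ -4.4485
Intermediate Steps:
Mul(Add(-462589, Function('s')(-33)), Pow(Add(-289577, 393319), -1)) = Mul(Add(-462589, Pow(-33, 2)), Pow(Add(-289577, 393319), -1)) = Mul(Add(-462589, 1089), Pow(103742, -1)) = Mul(-461500, Rational(1, 103742)) = Rational(-230750, 51871)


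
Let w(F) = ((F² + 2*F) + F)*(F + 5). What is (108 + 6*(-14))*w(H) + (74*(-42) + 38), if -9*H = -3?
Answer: -26350/9 ≈ -2927.8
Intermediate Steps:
H = ⅓ (H = -⅑*(-3) = ⅓ ≈ 0.33333)
w(F) = (5 + F)*(F² + 3*F) (w(F) = (F² + 3*F)*(5 + F) = (5 + F)*(F² + 3*F))
(108 + 6*(-14))*w(H) + (74*(-42) + 38) = (108 + 6*(-14))*((15 + (⅓)² + 8*(⅓))/3) + (74*(-42) + 38) = (108 - 84)*((15 + ⅑ + 8/3)/3) + (-3108 + 38) = 24*((⅓)*(160/9)) - 3070 = 24*(160/27) - 3070 = 1280/9 - 3070 = -26350/9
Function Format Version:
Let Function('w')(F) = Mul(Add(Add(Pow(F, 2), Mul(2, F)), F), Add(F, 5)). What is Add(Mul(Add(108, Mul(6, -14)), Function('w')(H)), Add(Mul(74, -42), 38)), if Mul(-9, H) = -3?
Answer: Rational(-26350, 9) ≈ -2927.8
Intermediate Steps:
H = Rational(1, 3) (H = Mul(Rational(-1, 9), -3) = Rational(1, 3) ≈ 0.33333)
Function('w')(F) = Mul(Add(5, F), Add(Pow(F, 2), Mul(3, F))) (Function('w')(F) = Mul(Add(Pow(F, 2), Mul(3, F)), Add(5, F)) = Mul(Add(5, F), Add(Pow(F, 2), Mul(3, F))))
Add(Mul(Add(108, Mul(6, -14)), Function('w')(H)), Add(Mul(74, -42), 38)) = Add(Mul(Add(108, Mul(6, -14)), Mul(Rational(1, 3), Add(15, Pow(Rational(1, 3), 2), Mul(8, Rational(1, 3))))), Add(Mul(74, -42), 38)) = Add(Mul(Add(108, -84), Mul(Rational(1, 3), Add(15, Rational(1, 9), Rational(8, 3)))), Add(-3108, 38)) = Add(Mul(24, Mul(Rational(1, 3), Rational(160, 9))), -3070) = Add(Mul(24, Rational(160, 27)), -3070) = Add(Rational(1280, 9), -3070) = Rational(-26350, 9)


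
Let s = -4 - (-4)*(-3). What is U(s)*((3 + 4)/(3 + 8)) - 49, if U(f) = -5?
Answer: -574/11 ≈ -52.182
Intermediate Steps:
s = -16 (s = -4 - 1*12 = -4 - 12 = -16)
U(s)*((3 + 4)/(3 + 8)) - 49 = -5*(3 + 4)/(3 + 8) - 49 = -35/11 - 49 = -574/11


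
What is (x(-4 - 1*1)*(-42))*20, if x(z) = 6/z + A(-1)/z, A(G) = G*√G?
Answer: 1008 - 168*I ≈ 1008.0 - 168.0*I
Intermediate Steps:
A(G) = G^(3/2)
x(z) = 6/z - I/z (x(z) = 6/z + (-1)^(3/2)/z = 6/z + (-I)/z = 6/z - I/z)
(x(-4 - 1*1)*(-42))*20 = (((6 - I)/(-4 - 1*1))*(-42))*20 = (((6 - I)/(-4 - 1))*(-42))*20 = (((6 - I)/(-5))*(-42))*20 = (-(6 - I)/5*(-42))*20 = ((-6/5 + I/5)*(-42))*20 = (252/5 - 42*I/5)*20 = 1008 - 168*I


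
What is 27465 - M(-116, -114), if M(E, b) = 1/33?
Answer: 906344/33 ≈ 27465.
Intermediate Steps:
M(E, b) = 1/33
27465 - M(-116, -114) = 27465 - 1*1/33 = 27465 - 1/33 = 906344/33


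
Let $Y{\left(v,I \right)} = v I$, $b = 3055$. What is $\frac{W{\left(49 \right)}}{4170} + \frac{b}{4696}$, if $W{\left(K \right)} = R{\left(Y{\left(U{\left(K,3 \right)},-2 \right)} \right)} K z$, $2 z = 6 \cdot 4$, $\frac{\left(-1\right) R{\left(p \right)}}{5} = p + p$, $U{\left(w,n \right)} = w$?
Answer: $\frac{90625413}{652744} \approx 138.84$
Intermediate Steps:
$Y{\left(v,I \right)} = I v$
$R{\left(p \right)} = - 10 p$ ($R{\left(p \right)} = - 5 \left(p + p\right) = - 5 \cdot 2 p = - 10 p$)
$z = 12$ ($z = \frac{6 \cdot 4}{2} = \frac{1}{2} \cdot 24 = 12$)
$W{\left(K \right)} = 240 K^{2}$ ($W{\left(K \right)} = - 10 \left(- 2 K\right) K 12 = 20 K K 12 = 20 K^{2} \cdot 12 = 240 K^{2}$)
$\frac{W{\left(49 \right)}}{4170} + \frac{b}{4696} = \frac{240 \cdot 49^{2}}{4170} + \frac{3055}{4696} = 240 \cdot 2401 \cdot \frac{1}{4170} + 3055 \cdot \frac{1}{4696} = 576240 \cdot \frac{1}{4170} + \frac{3055}{4696} = \frac{19208}{139} + \frac{3055}{4696} = \frac{90625413}{652744}$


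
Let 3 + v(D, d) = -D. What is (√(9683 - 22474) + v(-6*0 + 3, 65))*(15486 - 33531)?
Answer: 108270 - 18045*I*√12791 ≈ 1.0827e+5 - 2.0408e+6*I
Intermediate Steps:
v(D, d) = -3 - D
(√(9683 - 22474) + v(-6*0 + 3, 65))*(15486 - 33531) = (√(9683 - 22474) + (-3 - (-6*0 + 3)))*(15486 - 33531) = (√(-12791) + (-3 - (0 + 3)))*(-18045) = (I*√12791 + (-3 - 1*3))*(-18045) = (I*√12791 + (-3 - 3))*(-18045) = (I*√12791 - 6)*(-18045) = (-6 + I*√12791)*(-18045) = 108270 - 18045*I*√12791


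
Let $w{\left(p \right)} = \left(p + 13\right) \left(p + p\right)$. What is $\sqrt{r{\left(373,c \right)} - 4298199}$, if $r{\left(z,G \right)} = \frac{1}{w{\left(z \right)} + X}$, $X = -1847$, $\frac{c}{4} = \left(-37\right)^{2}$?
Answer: $\frac{i \sqrt{351843520581868210}}{286109} \approx 2073.2 i$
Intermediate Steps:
$c = 5476$ ($c = 4 \left(-37\right)^{2} = 4 \cdot 1369 = 5476$)
$w{\left(p \right)} = 2 p \left(13 + p\right)$ ($w{\left(p \right)} = \left(13 + p\right) 2 p = 2 p \left(13 + p\right)$)
$r{\left(z,G \right)} = \frac{1}{-1847 + 2 z \left(13 + z\right)}$ ($r{\left(z,G \right)} = \frac{1}{2 z \left(13 + z\right) - 1847} = \frac{1}{-1847 + 2 z \left(13 + z\right)}$)
$\sqrt{r{\left(373,c \right)} - 4298199} = \sqrt{\frac{1}{-1847 + 2 \cdot 373 \left(13 + 373\right)} - 4298199} = \sqrt{\frac{1}{-1847 + 2 \cdot 373 \cdot 386} - 4298199} = \sqrt{\frac{1}{-1847 + 287956} - 4298199} = \sqrt{\frac{1}{286109} - 4298199} = \sqrt{- \frac{1229753417690}{286109}} = \frac{i \sqrt{351843520581868210}}{286109}$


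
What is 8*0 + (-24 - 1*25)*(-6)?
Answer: 294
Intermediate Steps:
8*0 + (-24 - 1*25)*(-6) = 0 + (-24 - 25)*(-6) = 0 - 49*(-6) = 0 + 294 = 294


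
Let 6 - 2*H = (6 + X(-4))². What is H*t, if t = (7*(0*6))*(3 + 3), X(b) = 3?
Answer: 0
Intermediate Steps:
H = -75/2 (H = 3 - (6 + 3)²/2 = 3 - ½*9² = 3 - ½*81 = 3 - 81/2 = -75/2 ≈ -37.500)
t = 0 (t = (7*0)*6 = 0*6 = 0)
H*t = -75/2*0 = 0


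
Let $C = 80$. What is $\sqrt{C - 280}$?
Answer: $10 i \sqrt{2} \approx 14.142 i$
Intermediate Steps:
$\sqrt{C - 280} = \sqrt{80 - 280} = \sqrt{-200} = 10 i \sqrt{2}$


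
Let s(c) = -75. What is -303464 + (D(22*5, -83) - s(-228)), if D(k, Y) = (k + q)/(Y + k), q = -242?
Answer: -2730545/9 ≈ -3.0339e+5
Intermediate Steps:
D(k, Y) = (-242 + k)/(Y + k) (D(k, Y) = (k - 242)/(Y + k) = (-242 + k)/(Y + k))
-303464 + (D(22*5, -83) - s(-228)) = -303464 + ((-242 + 22*5)/(-83 + 22*5) - 1*(-75)) = -303464 + ((-242 + 110)/(-83 + 110) + 75) = -303464 + (-132/27 + 75) = -303464 + ((1/27)*(-132) + 75) = -303464 + (-44/9 + 75) = -303464 + 631/9 = -2730545/9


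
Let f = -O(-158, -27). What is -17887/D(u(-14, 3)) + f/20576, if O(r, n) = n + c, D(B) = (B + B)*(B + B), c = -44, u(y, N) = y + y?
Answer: -11494383/2016448 ≈ -5.7003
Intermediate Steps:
u(y, N) = 2*y
D(B) = 4*B² (D(B) = (2*B)*(2*B) = 4*B²)
O(r, n) = -44 + n (O(r, n) = n - 44 = -44 + n)
f = 71 (f = -(-44 - 27) = -1*(-71) = 71)
-17887/D(u(-14, 3)) + f/20576 = -17887/(4*(2*(-14))²) + 71/20576 = -17887/(4*(-28)²) + 71*(1/20576) = -17887/(4*784) + 71/20576 = -17887/3136 + 71/20576 = -11494383/2016448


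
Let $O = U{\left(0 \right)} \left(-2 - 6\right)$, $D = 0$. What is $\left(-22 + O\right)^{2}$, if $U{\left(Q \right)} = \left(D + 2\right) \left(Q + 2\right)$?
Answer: $2916$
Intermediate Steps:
$U{\left(Q \right)} = 4 + 2 Q$ ($U{\left(Q \right)} = \left(0 + 2\right) \left(Q + 2\right) = 2 \left(2 + Q\right) = 4 + 2 Q$)
$O = -32$ ($O = \left(4 + 2 \cdot 0\right) \left(-2 - 6\right) = \left(4 + 0\right) \left(-8\right) = 4 \left(-8\right) = -32$)
$\left(-22 + O\right)^{2} = \left(-22 - 32\right)^{2} = \left(-54\right)^{2} = 2916$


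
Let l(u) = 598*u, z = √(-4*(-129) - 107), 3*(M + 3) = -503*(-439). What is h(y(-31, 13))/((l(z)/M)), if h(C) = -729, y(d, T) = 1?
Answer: -26828172*√409/122291 ≈ -4436.7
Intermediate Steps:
M = 220808/3 (M = -3 + (-503*(-439))/3 = -3 + (⅓)*220817 = -3 + 220817/3 = 220808/3 ≈ 73603.)
z = √409 (z = √(516 - 107) = √409 ≈ 20.224)
h(y(-31, 13))/((l(z)/M)) = -729*110404*√409/366873 = -26828172*√409/122291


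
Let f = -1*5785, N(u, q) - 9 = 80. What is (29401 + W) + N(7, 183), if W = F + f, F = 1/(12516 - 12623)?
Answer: 2536434/107 ≈ 23705.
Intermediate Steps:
N(u, q) = 89 (N(u, q) = 9 + 80 = 89)
f = -5785
F = -1/107 (F = 1/(-107) = -1/107 ≈ -0.0093458)
W = -618996/107 (W = -1/107 - 5785 = -618996/107 ≈ -5785.0)
(29401 + W) + N(7, 183) = (29401 - 618996/107) + 89 = 2526911/107 + 89 = 2536434/107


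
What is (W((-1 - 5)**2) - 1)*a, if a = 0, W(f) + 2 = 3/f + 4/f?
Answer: 0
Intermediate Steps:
W(f) = -2 + 7/f (W(f) = -2 + (3/f + 4/f) = -2 + 7/f)
(W((-1 - 5)**2) - 1)*a = ((-2 + 7/((-1 - 5)**2)) - 1)*0 = ((-2 + 7/((-6)**2)) - 1)*0 = ((-2 + 7/36) - 1)*0 = (-65/36 - 1)*0 = -101/36*0 = 0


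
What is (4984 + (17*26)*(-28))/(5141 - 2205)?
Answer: -924/367 ≈ -2.5177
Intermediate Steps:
(4984 + (17*26)*(-28))/(5141 - 2205) = (4984 + 442*(-28))/2936 = (4984 - 12376)*(1/2936) = -7392*1/2936 = -924/367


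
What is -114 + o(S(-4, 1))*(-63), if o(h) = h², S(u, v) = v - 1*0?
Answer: -177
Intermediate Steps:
S(u, v) = v (S(u, v) = v + 0 = v)
-114 + o(S(-4, 1))*(-63) = -114 + 1²*(-63) = -114 + 1*(-63) = -114 - 63 = -177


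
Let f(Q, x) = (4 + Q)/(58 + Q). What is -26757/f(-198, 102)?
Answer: -1872990/97 ≈ -19309.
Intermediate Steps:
f(Q, x) = (4 + Q)/(58 + Q)
-26757/f(-198, 102) = -26757*(58 - 198)/(4 - 198) = -26757/(-194/(-140)) = -26757/((-1/140*(-194))) = -26757/97/70 = -26757*70/97 = -1872990/97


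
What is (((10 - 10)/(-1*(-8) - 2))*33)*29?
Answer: 0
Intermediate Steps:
(((10 - 10)/(-1*(-8) - 2))*33)*29 = ((0/(8 - 2))*33)*29 = ((0/6)*33)*29 = ((0*(1/6))*33)*29 = (0*33)*29 = 0*29 = 0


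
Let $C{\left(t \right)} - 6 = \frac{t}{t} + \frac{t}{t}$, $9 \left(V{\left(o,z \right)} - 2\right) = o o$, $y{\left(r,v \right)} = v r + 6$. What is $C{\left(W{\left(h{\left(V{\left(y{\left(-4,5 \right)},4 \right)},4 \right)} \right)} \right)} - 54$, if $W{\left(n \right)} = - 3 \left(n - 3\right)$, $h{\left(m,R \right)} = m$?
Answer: $-46$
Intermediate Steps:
$y{\left(r,v \right)} = 6 + r v$ ($y{\left(r,v \right)} = r v + 6 = 6 + r v$)
$V{\left(o,z \right)} = 2 + \frac{o^{2}}{9}$ ($V{\left(o,z \right)} = 2 + \frac{o o}{9} = 2 + \frac{o^{2}}{9}$)
$W{\left(n \right)} = 9 - 3 n$ ($W{\left(n \right)} = - 3 \left(-3 + n\right) = 9 - 3 n$)
$C{\left(t \right)} = 8$ ($C{\left(t \right)} = 6 + \left(\frac{t}{t} + \frac{t}{t}\right) = 6 + \left(1 + 1\right) = 6 + 2 = 8$)
$C{\left(W{\left(h{\left(V{\left(y{\left(-4,5 \right)},4 \right)},4 \right)} \right)} \right)} - 54 = 8 - 54 = -46$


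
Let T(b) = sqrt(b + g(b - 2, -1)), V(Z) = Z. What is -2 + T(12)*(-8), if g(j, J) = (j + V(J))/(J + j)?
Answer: -2 - 8*sqrt(13) ≈ -30.844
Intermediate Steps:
g(j, J) = 1 (g(j, J) = (j + J)/(J + j) = (J + j)/(J + j) = 1)
T(b) = sqrt(1 + b) (T(b) = sqrt(b + 1) = sqrt(1 + b))
-2 + T(12)*(-8) = -2 + sqrt(1 + 12)*(-8) = -2 + sqrt(13)*(-8) = -2 - 8*sqrt(13)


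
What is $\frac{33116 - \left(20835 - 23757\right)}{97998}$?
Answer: $\frac{18019}{48999} \approx 0.36774$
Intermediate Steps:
$\frac{33116 - \left(20835 - 23757\right)}{97998} = \left(33116 - \left(20835 - 23757\right)\right) \frac{1}{97998} = \left(33116 - -2922\right) \frac{1}{97998} = \left(33116 + 2922\right) \frac{1}{97998} = 36038 \cdot \frac{1}{97998} = \frac{18019}{48999}$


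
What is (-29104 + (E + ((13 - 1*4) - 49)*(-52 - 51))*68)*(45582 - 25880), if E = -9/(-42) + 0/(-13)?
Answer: 34626146788/7 ≈ 4.9466e+9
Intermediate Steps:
E = 3/14 (E = -9*(-1/42) + 0*(-1/13) = 3/14 + 0 = 3/14 ≈ 0.21429)
(-29104 + (E + ((13 - 1*4) - 49)*(-52 - 51))*68)*(45582 - 25880) = (-29104 + (3/14 + ((13 - 1*4) - 49)*(-52 - 51))*68)*(45582 - 25880) = (-29104 + (3/14 + ((13 - 4) - 49)*(-103))*68)*19702 = (-29104 + (3/14 + (9 - 49)*(-103))*68)*19702 = (-29104 + (3/14 - 40*(-103))*68)*19702 = (-29104 + (3/14 + 4120)*68)*19702 = (-29104 + (57683/14)*68)*19702 = (-29104 + 1961222/7)*19702 = (1757494/7)*19702 = 34626146788/7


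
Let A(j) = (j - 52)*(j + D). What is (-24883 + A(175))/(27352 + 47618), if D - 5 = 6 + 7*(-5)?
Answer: -631/7497 ≈ -0.084167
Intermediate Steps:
D = -24 (D = 5 + (6 + 7*(-5)) = 5 + (6 - 35) = 5 - 29 = -24)
A(j) = (-52 + j)*(-24 + j) (A(j) = (j - 52)*(j - 24) = (-52 + j)*(-24 + j))
(-24883 + A(175))/(27352 + 47618) = (-24883 + (1248 + 175² - 76*175))/(27352 + 47618) = (-24883 + (1248 + 30625 - 13300))/74970 = (-24883 + 18573)*(1/74970) = -6310*1/74970 = -631/7497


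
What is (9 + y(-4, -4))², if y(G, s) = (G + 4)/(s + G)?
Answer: 81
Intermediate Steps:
y(G, s) = (4 + G)/(G + s)
(9 + y(-4, -4))² = (9 + (4 - 4)/(-4 - 4))² = (9 + 0/(-8))² = (9 - ⅛*0)² = (9 + 0)² = 9² = 81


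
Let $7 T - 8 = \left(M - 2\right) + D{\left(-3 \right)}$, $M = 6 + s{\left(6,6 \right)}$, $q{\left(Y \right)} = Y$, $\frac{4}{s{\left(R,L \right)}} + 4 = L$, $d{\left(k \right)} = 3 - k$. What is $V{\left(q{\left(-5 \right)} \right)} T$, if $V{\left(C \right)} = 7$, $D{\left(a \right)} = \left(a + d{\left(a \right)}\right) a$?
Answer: $5$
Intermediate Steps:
$D{\left(a \right)} = 3 a$ ($D{\left(a \right)} = \left(a - \left(-3 + a\right)\right) a = 3 a$)
$s{\left(R,L \right)} = \frac{4}{-4 + L}$
$M = 8$ ($M = 6 + \frac{4}{-4 + 6} = 6 + \frac{4}{2} = 6 + 4 \cdot \frac{1}{2} = 6 + 2 = 8$)
$T = \frac{5}{7}$ ($T = \frac{8}{7} + \frac{\left(8 - 2\right) + 3 \left(-3\right)}{7} = \frac{8}{7} + \frac{6 - 9}{7} = \frac{8}{7} + \frac{1}{7} \left(-3\right) = \frac{8}{7} - \frac{3}{7} = \frac{5}{7} \approx 0.71429$)
$V{\left(q{\left(-5 \right)} \right)} T = 7 \cdot \frac{5}{7} = 5$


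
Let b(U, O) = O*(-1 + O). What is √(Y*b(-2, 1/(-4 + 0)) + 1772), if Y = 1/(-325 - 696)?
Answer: 7*√603169023/4084 ≈ 42.095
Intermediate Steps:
Y = -1/1021 (Y = 1/(-1021) = -1/1021 ≈ -0.00097943)
√(Y*b(-2, 1/(-4 + 0)) + 1772) = √(-(-1 + 1/(-4 + 0))/(1021*(-4 + 0)) + 1772) = √(-(-1 + 1/(-4))/(1021*(-4)) + 1772) = √(-(-1)*(-1 - ¼)/4084 + 1772) = √(-(-1)*(-5)/(4084*4) + 1772) = √(-1/1021*5/16 + 1772) = √(-5/16336 + 1772) = √(28947387/16336) = 7*√603169023/4084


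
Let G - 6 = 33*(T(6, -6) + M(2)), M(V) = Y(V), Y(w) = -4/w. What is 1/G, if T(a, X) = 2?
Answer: ⅙ ≈ 0.16667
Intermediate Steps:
M(V) = -4/V
G = 6 (G = 6 + 33*(2 - 4/2) = 6 + 33*(2 - 4*½) = 6 + 33*(2 - 2) = 6 + 33*0 = 6 + 0 = 6)
1/G = 1/6 = ⅙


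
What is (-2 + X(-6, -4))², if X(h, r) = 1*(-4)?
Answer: 36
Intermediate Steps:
X(h, r) = -4
(-2 + X(-6, -4))² = (-2 - 4)² = (-6)² = 36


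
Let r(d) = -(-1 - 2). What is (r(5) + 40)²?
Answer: 1849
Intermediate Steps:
r(d) = 3 (r(d) = -1*(-3) = 3)
(r(5) + 40)² = (3 + 40)² = 43² = 1849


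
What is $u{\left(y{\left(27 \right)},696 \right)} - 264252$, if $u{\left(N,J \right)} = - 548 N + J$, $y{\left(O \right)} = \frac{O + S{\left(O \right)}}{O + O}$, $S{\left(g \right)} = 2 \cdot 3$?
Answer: $- \frac{2375018}{9} \approx -2.6389 \cdot 10^{5}$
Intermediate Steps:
$S{\left(g \right)} = 6$
$y{\left(O \right)} = \frac{6 + O}{2 O}$ ($y{\left(O \right)} = \frac{O + 6}{O + O} = \frac{6 + O}{2 O}$)
$u{\left(N,J \right)} = J - 548 N$
$u{\left(y{\left(27 \right)},696 \right)} - 264252 = \left(696 - 548 \frac{6 + 27}{2 \cdot 27}\right) - 264252 = \left(696 - 548 \cdot \frac{1}{2} \cdot \frac{1}{27} \cdot 33\right) - 264252 = \left(696 - \frac{3014}{9}\right) - 264252 = \frac{3250}{9} - 264252 = - \frac{2375018}{9}$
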